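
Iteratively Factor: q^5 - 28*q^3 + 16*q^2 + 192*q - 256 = (q + 4)*(q^4 - 4*q^3 - 12*q^2 + 64*q - 64) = (q - 4)*(q + 4)*(q^3 - 12*q + 16) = (q - 4)*(q + 4)^2*(q^2 - 4*q + 4) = (q - 4)*(q - 2)*(q + 4)^2*(q - 2)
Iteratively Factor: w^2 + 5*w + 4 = (w + 4)*(w + 1)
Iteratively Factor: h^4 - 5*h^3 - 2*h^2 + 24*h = (h + 2)*(h^3 - 7*h^2 + 12*h) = (h - 4)*(h + 2)*(h^2 - 3*h) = (h - 4)*(h - 3)*(h + 2)*(h)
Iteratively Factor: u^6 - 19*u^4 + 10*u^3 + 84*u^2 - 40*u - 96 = (u + 2)*(u^5 - 2*u^4 - 15*u^3 + 40*u^2 + 4*u - 48) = (u + 2)*(u + 4)*(u^4 - 6*u^3 + 9*u^2 + 4*u - 12) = (u + 1)*(u + 2)*(u + 4)*(u^3 - 7*u^2 + 16*u - 12) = (u - 2)*(u + 1)*(u + 2)*(u + 4)*(u^2 - 5*u + 6) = (u - 3)*(u - 2)*(u + 1)*(u + 2)*(u + 4)*(u - 2)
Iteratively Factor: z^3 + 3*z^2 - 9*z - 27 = (z + 3)*(z^2 - 9) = (z - 3)*(z + 3)*(z + 3)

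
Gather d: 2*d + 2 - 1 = 2*d + 1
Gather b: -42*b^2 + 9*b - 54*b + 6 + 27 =-42*b^2 - 45*b + 33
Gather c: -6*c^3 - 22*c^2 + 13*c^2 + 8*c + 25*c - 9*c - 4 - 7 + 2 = -6*c^3 - 9*c^2 + 24*c - 9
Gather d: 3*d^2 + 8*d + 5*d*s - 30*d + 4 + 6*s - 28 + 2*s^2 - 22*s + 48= 3*d^2 + d*(5*s - 22) + 2*s^2 - 16*s + 24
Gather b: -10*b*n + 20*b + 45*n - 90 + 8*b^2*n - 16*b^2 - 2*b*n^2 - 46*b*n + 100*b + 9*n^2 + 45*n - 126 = b^2*(8*n - 16) + b*(-2*n^2 - 56*n + 120) + 9*n^2 + 90*n - 216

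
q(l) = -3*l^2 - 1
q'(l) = -6*l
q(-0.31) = -1.29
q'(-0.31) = 1.86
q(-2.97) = -27.46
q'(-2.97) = 17.82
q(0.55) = -1.91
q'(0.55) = -3.30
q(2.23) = -15.92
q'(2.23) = -13.38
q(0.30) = -1.27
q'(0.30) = -1.80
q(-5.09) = -78.72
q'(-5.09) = 30.54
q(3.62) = -40.31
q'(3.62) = -21.72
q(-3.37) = -35.07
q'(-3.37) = 20.22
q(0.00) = -1.00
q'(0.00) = 0.00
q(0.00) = -1.00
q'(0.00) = 0.00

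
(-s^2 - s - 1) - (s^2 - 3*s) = -2*s^2 + 2*s - 1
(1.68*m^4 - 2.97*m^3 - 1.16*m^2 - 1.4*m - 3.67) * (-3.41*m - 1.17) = -5.7288*m^5 + 8.1621*m^4 + 7.4305*m^3 + 6.1312*m^2 + 14.1527*m + 4.2939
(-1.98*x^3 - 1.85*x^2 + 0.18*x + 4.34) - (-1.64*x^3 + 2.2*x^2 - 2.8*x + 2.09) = -0.34*x^3 - 4.05*x^2 + 2.98*x + 2.25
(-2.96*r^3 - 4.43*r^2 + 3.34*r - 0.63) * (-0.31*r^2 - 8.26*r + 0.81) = 0.9176*r^5 + 25.8229*r^4 + 33.1588*r^3 - 30.9814*r^2 + 7.9092*r - 0.5103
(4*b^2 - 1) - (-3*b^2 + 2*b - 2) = 7*b^2 - 2*b + 1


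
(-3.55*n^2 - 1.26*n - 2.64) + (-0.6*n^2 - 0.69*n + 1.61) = -4.15*n^2 - 1.95*n - 1.03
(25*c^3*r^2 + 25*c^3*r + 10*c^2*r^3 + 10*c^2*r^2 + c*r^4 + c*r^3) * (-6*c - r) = -150*c^4*r^2 - 150*c^4*r - 85*c^3*r^3 - 85*c^3*r^2 - 16*c^2*r^4 - 16*c^2*r^3 - c*r^5 - c*r^4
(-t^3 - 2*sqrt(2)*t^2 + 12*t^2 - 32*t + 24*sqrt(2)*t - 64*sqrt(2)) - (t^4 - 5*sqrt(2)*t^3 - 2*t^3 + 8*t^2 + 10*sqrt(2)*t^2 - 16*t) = -t^4 + t^3 + 5*sqrt(2)*t^3 - 12*sqrt(2)*t^2 + 4*t^2 - 16*t + 24*sqrt(2)*t - 64*sqrt(2)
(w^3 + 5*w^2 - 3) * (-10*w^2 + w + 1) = -10*w^5 - 49*w^4 + 6*w^3 + 35*w^2 - 3*w - 3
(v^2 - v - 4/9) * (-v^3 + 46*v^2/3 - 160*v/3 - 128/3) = -v^5 + 49*v^4/3 - 614*v^3/9 + 104*v^2/27 + 1792*v/27 + 512/27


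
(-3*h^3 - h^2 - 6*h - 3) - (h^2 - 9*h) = -3*h^3 - 2*h^2 + 3*h - 3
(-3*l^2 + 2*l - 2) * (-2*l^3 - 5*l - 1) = 6*l^5 - 4*l^4 + 19*l^3 - 7*l^2 + 8*l + 2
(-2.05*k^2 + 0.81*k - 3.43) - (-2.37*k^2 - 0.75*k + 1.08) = 0.32*k^2 + 1.56*k - 4.51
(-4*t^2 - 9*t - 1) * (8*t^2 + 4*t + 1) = -32*t^4 - 88*t^3 - 48*t^2 - 13*t - 1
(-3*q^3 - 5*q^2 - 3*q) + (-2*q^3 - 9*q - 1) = -5*q^3 - 5*q^2 - 12*q - 1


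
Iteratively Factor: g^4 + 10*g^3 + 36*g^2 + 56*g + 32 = (g + 2)*(g^3 + 8*g^2 + 20*g + 16) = (g + 2)^2*(g^2 + 6*g + 8) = (g + 2)^3*(g + 4)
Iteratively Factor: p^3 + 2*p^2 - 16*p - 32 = (p + 2)*(p^2 - 16) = (p - 4)*(p + 2)*(p + 4)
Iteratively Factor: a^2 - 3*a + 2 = (a - 2)*(a - 1)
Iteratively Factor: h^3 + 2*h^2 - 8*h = (h)*(h^2 + 2*h - 8) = h*(h - 2)*(h + 4)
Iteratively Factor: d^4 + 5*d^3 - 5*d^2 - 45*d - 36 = (d + 1)*(d^3 + 4*d^2 - 9*d - 36) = (d - 3)*(d + 1)*(d^2 + 7*d + 12) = (d - 3)*(d + 1)*(d + 4)*(d + 3)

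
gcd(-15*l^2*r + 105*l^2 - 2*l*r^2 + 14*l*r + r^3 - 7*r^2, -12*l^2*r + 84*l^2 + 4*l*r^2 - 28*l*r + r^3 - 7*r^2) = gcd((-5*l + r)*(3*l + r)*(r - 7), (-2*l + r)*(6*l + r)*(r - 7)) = r - 7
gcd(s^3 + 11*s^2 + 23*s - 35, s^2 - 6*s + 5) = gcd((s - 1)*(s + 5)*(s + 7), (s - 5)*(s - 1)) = s - 1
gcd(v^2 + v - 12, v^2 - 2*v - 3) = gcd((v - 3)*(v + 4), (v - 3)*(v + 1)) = v - 3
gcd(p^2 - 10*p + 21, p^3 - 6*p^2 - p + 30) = p - 3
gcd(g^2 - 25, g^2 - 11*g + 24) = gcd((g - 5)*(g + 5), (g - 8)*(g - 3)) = 1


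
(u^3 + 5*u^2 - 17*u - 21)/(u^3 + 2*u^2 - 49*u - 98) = (u^2 - 2*u - 3)/(u^2 - 5*u - 14)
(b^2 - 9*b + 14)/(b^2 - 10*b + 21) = (b - 2)/(b - 3)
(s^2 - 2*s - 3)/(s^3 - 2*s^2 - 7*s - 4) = (s - 3)/(s^2 - 3*s - 4)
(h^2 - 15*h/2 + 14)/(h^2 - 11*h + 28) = (h - 7/2)/(h - 7)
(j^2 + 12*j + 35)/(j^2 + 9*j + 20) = (j + 7)/(j + 4)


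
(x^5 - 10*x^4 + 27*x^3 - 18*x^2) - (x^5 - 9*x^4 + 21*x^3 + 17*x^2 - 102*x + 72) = -x^4 + 6*x^3 - 35*x^2 + 102*x - 72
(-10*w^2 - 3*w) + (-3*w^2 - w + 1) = -13*w^2 - 4*w + 1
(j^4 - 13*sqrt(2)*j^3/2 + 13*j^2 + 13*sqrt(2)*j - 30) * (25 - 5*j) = -5*j^5 + 25*j^4 + 65*sqrt(2)*j^4/2 - 325*sqrt(2)*j^3/2 - 65*j^3 - 65*sqrt(2)*j^2 + 325*j^2 + 150*j + 325*sqrt(2)*j - 750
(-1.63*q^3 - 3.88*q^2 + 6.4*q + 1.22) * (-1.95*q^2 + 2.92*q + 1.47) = 3.1785*q^5 + 2.8064*q^4 - 26.2057*q^3 + 10.6054*q^2 + 12.9704*q + 1.7934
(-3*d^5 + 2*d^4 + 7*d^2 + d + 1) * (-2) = 6*d^5 - 4*d^4 - 14*d^2 - 2*d - 2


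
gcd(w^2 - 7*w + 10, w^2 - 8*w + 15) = w - 5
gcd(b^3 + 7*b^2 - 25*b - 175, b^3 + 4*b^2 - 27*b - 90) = b - 5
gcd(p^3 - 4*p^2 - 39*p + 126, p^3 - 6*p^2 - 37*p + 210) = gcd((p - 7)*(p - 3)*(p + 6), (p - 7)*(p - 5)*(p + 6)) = p^2 - p - 42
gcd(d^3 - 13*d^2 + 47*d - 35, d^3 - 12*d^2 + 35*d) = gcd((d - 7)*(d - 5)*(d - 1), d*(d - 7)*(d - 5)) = d^2 - 12*d + 35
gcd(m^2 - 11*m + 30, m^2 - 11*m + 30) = m^2 - 11*m + 30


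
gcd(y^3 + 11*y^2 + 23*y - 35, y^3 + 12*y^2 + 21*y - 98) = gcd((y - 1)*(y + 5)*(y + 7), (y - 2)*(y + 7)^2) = y + 7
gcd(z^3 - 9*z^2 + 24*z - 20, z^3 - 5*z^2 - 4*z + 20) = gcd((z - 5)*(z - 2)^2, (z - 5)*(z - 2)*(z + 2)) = z^2 - 7*z + 10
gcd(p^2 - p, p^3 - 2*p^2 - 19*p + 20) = p - 1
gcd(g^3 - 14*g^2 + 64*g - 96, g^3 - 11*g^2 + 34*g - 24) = g^2 - 10*g + 24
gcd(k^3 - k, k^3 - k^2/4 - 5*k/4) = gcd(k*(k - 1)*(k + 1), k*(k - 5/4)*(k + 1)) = k^2 + k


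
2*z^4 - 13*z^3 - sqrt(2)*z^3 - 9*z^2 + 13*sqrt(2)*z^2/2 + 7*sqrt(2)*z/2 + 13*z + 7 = (z - 7)*(z - sqrt(2))*(sqrt(2)*z + 1)*(sqrt(2)*z + sqrt(2)/2)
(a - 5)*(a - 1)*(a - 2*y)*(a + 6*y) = a^4 + 4*a^3*y - 6*a^3 - 12*a^2*y^2 - 24*a^2*y + 5*a^2 + 72*a*y^2 + 20*a*y - 60*y^2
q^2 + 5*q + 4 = (q + 1)*(q + 4)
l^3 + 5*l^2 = l^2*(l + 5)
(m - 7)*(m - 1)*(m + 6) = m^3 - 2*m^2 - 41*m + 42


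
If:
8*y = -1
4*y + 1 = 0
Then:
No Solution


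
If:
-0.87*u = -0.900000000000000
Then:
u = 1.03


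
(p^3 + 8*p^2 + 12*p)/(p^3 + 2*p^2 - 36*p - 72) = p/(p - 6)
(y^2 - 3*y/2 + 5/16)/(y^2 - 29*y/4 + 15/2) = (y - 1/4)/(y - 6)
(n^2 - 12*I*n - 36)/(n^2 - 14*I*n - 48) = (n - 6*I)/(n - 8*I)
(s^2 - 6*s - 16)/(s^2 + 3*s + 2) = (s - 8)/(s + 1)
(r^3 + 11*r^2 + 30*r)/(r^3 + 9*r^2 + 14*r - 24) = r*(r + 5)/(r^2 + 3*r - 4)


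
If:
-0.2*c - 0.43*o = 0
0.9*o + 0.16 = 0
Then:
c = 0.38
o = -0.18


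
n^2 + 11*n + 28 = (n + 4)*(n + 7)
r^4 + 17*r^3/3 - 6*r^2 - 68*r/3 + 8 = (r - 2)*(r - 1/3)*(r + 2)*(r + 6)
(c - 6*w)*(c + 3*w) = c^2 - 3*c*w - 18*w^2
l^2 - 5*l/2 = l*(l - 5/2)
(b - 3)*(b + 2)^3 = b^4 + 3*b^3 - 6*b^2 - 28*b - 24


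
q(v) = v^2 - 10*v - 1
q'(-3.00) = -16.00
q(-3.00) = 38.00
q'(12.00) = 14.00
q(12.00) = 23.00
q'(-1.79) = -13.58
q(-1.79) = 20.10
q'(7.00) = 4.00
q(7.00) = -22.00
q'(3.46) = -3.08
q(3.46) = -23.63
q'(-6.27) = -22.54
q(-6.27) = 101.01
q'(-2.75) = -15.50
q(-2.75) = 34.06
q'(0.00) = -10.00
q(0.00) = -1.00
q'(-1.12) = -12.24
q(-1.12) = 11.45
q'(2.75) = -4.50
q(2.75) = -20.94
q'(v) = 2*v - 10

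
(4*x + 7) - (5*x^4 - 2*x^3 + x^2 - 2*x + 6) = -5*x^4 + 2*x^3 - x^2 + 6*x + 1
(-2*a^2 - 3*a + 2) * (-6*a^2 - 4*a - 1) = 12*a^4 + 26*a^3 + 2*a^2 - 5*a - 2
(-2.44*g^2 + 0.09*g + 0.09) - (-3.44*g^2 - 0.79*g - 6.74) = 1.0*g^2 + 0.88*g + 6.83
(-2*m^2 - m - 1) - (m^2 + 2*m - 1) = -3*m^2 - 3*m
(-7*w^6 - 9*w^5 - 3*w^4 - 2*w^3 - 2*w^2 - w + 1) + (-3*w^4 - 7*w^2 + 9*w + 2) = -7*w^6 - 9*w^5 - 6*w^4 - 2*w^3 - 9*w^2 + 8*w + 3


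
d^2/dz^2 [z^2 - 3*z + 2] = 2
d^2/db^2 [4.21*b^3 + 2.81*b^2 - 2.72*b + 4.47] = 25.26*b + 5.62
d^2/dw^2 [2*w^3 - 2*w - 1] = 12*w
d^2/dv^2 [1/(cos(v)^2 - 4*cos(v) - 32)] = (4*sin(v)^4 - 146*sin(v)^2 - 113*cos(v) - 3*cos(3*v) + 46)/(sin(v)^2 + 4*cos(v) + 31)^3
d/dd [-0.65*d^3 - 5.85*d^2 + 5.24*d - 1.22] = -1.95*d^2 - 11.7*d + 5.24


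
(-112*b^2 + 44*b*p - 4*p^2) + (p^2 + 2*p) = -112*b^2 + 44*b*p - 3*p^2 + 2*p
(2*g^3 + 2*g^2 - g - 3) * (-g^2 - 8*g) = -2*g^5 - 18*g^4 - 15*g^3 + 11*g^2 + 24*g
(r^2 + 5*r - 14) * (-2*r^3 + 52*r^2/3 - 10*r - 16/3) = -2*r^5 + 22*r^4/3 + 314*r^3/3 - 298*r^2 + 340*r/3 + 224/3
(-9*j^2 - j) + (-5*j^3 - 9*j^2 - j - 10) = -5*j^3 - 18*j^2 - 2*j - 10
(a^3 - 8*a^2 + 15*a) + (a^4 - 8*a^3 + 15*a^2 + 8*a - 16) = a^4 - 7*a^3 + 7*a^2 + 23*a - 16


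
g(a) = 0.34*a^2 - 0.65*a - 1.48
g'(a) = 0.68*a - 0.65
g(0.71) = -1.77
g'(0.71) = -0.17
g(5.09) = 4.02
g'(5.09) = 2.81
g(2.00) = -1.42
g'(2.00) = 0.71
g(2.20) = -1.26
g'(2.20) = 0.85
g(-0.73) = -0.82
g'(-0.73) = -1.15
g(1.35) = -1.74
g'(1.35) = 0.27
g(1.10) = -1.78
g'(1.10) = 0.10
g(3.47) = 0.36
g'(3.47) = 1.71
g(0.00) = -1.48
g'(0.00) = -0.65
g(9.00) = 20.21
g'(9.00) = 5.47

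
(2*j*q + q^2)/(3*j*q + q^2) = (2*j + q)/(3*j + q)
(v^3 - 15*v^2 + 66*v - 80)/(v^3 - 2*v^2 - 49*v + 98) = (v^2 - 13*v + 40)/(v^2 - 49)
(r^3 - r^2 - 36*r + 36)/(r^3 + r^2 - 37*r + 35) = (r^2 - 36)/(r^2 + 2*r - 35)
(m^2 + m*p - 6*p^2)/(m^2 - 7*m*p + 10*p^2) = (-m - 3*p)/(-m + 5*p)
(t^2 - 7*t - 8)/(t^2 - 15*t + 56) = (t + 1)/(t - 7)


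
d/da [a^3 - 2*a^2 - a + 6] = 3*a^2 - 4*a - 1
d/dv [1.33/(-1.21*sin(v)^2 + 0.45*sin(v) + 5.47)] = (3.2186*sin(v) - 0.5985)*cos(v)/(-1.21*sin(v)^2 + 0.45*sin(v) + 5.47)^2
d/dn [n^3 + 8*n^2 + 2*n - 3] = 3*n^2 + 16*n + 2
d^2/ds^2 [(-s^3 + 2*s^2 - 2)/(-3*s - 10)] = 2*(9*s^3 + 90*s^2 + 300*s - 182)/(27*s^3 + 270*s^2 + 900*s + 1000)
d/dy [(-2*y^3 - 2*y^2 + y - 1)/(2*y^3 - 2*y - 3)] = (4*y^4 + 4*y^3 + 28*y^2 + 12*y - 5)/(4*y^6 - 8*y^4 - 12*y^3 + 4*y^2 + 12*y + 9)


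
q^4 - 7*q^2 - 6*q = q*(q - 3)*(q + 1)*(q + 2)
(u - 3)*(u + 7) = u^2 + 4*u - 21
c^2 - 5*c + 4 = (c - 4)*(c - 1)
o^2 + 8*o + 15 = (o + 3)*(o + 5)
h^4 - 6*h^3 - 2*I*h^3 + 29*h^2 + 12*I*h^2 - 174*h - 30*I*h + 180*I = (h - 6)*(h - 6*I)*(h - I)*(h + 5*I)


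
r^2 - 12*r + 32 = (r - 8)*(r - 4)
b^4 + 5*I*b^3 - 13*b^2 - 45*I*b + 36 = (b - 3)*(b + 3)*(b + I)*(b + 4*I)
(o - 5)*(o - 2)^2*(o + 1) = o^4 - 8*o^3 + 15*o^2 + 4*o - 20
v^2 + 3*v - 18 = (v - 3)*(v + 6)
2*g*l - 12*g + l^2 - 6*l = (2*g + l)*(l - 6)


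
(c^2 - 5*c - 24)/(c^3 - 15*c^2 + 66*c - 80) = (c + 3)/(c^2 - 7*c + 10)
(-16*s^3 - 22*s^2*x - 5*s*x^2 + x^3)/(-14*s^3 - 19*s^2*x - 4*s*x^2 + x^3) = (-8*s + x)/(-7*s + x)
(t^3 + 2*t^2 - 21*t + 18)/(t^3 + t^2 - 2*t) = (t^2 + 3*t - 18)/(t*(t + 2))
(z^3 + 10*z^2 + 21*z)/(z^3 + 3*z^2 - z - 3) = z*(z + 7)/(z^2 - 1)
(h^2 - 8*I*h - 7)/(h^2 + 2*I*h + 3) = (h - 7*I)/(h + 3*I)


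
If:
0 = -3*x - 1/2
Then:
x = -1/6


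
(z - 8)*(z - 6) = z^2 - 14*z + 48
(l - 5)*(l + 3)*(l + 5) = l^3 + 3*l^2 - 25*l - 75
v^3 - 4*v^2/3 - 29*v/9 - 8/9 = (v - 8/3)*(v + 1/3)*(v + 1)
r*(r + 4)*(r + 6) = r^3 + 10*r^2 + 24*r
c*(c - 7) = c^2 - 7*c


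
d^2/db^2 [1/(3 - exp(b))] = (-exp(b) - 3)*exp(b)/(exp(b) - 3)^3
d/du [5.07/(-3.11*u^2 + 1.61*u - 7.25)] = (31.5354*u - 8.1627)/(3.11*u^2 - 1.61*u + 7.25)^2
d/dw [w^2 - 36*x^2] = 2*w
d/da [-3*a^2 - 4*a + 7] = -6*a - 4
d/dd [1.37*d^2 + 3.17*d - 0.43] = 2.74*d + 3.17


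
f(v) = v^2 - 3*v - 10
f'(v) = 2*v - 3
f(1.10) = -12.09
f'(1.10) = -0.80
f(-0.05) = -9.85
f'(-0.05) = -3.10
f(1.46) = -12.25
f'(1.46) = -0.08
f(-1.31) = -4.35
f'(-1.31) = -5.62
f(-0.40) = -8.64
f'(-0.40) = -3.80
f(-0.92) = -6.39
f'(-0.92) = -4.84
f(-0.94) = -6.30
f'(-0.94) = -4.88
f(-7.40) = 66.96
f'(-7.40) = -17.80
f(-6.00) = 44.00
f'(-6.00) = -15.00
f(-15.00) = 260.00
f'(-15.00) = -33.00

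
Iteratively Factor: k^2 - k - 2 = (k - 2)*(k + 1)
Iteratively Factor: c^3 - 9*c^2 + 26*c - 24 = (c - 3)*(c^2 - 6*c + 8) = (c - 4)*(c - 3)*(c - 2)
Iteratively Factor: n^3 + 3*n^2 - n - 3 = (n + 3)*(n^2 - 1) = (n - 1)*(n + 3)*(n + 1)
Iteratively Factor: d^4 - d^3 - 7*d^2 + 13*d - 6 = (d - 1)*(d^3 - 7*d + 6) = (d - 1)^2*(d^2 + d - 6) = (d - 1)^2*(d + 3)*(d - 2)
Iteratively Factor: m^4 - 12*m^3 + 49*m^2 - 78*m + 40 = (m - 5)*(m^3 - 7*m^2 + 14*m - 8) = (m - 5)*(m - 2)*(m^2 - 5*m + 4) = (m - 5)*(m - 4)*(m - 2)*(m - 1)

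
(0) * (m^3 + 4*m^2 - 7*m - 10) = 0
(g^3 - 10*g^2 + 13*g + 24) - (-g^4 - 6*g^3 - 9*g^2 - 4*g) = g^4 + 7*g^3 - g^2 + 17*g + 24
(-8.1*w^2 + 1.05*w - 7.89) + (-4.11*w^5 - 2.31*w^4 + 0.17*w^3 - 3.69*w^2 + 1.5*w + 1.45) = -4.11*w^5 - 2.31*w^4 + 0.17*w^3 - 11.79*w^2 + 2.55*w - 6.44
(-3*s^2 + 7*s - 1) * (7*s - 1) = -21*s^3 + 52*s^2 - 14*s + 1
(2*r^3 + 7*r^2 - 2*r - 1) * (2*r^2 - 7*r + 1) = 4*r^5 - 51*r^3 + 19*r^2 + 5*r - 1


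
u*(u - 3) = u^2 - 3*u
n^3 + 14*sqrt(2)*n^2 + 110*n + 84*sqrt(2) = (n + sqrt(2))*(n + 6*sqrt(2))*(n + 7*sqrt(2))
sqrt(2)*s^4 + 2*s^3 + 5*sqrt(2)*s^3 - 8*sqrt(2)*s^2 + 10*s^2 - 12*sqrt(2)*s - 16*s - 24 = (s - 2)*(s + 6)*(s + sqrt(2))*(sqrt(2)*s + sqrt(2))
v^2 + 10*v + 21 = (v + 3)*(v + 7)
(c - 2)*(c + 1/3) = c^2 - 5*c/3 - 2/3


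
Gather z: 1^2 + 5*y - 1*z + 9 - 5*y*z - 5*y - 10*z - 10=z*(-5*y - 11)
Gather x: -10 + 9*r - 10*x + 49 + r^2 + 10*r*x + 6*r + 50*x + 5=r^2 + 15*r + x*(10*r + 40) + 44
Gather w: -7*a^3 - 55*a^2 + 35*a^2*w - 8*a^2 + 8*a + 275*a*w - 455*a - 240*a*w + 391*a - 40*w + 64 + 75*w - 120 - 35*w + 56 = -7*a^3 - 63*a^2 - 56*a + w*(35*a^2 + 35*a)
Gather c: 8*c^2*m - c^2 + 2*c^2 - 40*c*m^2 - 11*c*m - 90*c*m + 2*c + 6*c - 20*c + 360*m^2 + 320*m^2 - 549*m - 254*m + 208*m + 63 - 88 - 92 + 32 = c^2*(8*m + 1) + c*(-40*m^2 - 101*m - 12) + 680*m^2 - 595*m - 85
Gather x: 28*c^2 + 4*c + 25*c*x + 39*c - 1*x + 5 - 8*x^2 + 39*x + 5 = 28*c^2 + 43*c - 8*x^2 + x*(25*c + 38) + 10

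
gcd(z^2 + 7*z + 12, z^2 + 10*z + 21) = z + 3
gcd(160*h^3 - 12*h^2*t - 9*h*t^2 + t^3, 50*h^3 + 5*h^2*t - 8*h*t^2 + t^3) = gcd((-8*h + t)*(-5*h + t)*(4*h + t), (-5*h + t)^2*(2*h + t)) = -5*h + t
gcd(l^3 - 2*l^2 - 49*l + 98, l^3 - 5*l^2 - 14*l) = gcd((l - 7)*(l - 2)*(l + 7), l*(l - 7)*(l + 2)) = l - 7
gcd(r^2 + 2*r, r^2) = r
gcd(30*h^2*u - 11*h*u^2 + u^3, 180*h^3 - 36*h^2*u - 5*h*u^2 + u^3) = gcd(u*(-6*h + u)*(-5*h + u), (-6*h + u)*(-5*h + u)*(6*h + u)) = 30*h^2 - 11*h*u + u^2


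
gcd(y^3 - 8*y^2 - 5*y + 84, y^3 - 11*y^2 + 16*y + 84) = y - 7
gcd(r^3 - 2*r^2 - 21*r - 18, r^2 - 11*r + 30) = r - 6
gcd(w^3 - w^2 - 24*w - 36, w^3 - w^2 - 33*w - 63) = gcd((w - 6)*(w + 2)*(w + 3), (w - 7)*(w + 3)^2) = w + 3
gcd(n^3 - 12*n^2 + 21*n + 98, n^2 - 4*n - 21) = n - 7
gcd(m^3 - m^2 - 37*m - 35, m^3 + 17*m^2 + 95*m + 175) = m + 5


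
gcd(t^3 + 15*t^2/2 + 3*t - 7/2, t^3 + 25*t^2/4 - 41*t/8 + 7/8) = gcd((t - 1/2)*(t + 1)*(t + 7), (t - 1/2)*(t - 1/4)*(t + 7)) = t^2 + 13*t/2 - 7/2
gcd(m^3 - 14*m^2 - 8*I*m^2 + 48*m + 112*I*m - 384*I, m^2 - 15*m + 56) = m - 8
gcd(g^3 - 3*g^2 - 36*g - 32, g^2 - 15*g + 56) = g - 8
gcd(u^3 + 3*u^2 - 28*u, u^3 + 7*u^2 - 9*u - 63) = u + 7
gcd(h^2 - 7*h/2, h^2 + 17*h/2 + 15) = 1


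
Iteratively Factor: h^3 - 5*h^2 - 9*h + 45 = (h - 3)*(h^2 - 2*h - 15) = (h - 3)*(h + 3)*(h - 5)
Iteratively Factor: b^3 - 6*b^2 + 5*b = (b - 5)*(b^2 - b) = (b - 5)*(b - 1)*(b)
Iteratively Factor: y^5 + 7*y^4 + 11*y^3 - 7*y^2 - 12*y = (y)*(y^4 + 7*y^3 + 11*y^2 - 7*y - 12) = y*(y - 1)*(y^3 + 8*y^2 + 19*y + 12) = y*(y - 1)*(y + 1)*(y^2 + 7*y + 12) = y*(y - 1)*(y + 1)*(y + 3)*(y + 4)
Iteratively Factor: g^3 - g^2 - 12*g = (g - 4)*(g^2 + 3*g) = g*(g - 4)*(g + 3)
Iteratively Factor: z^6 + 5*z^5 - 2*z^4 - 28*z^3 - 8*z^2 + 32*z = (z + 2)*(z^5 + 3*z^4 - 8*z^3 - 12*z^2 + 16*z) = (z - 1)*(z + 2)*(z^4 + 4*z^3 - 4*z^2 - 16*z) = (z - 1)*(z + 2)*(z + 4)*(z^3 - 4*z) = z*(z - 1)*(z + 2)*(z + 4)*(z^2 - 4) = z*(z - 2)*(z - 1)*(z + 2)*(z + 4)*(z + 2)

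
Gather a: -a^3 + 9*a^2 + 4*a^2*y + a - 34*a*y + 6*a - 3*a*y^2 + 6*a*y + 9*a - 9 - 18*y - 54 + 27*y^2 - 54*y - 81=-a^3 + a^2*(4*y + 9) + a*(-3*y^2 - 28*y + 16) + 27*y^2 - 72*y - 144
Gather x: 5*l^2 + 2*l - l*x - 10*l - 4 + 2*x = 5*l^2 - 8*l + x*(2 - l) - 4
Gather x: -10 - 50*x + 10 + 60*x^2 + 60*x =60*x^2 + 10*x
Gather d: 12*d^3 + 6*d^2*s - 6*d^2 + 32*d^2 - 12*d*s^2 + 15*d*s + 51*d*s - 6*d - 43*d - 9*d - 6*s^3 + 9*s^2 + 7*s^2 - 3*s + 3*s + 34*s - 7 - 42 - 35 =12*d^3 + d^2*(6*s + 26) + d*(-12*s^2 + 66*s - 58) - 6*s^3 + 16*s^2 + 34*s - 84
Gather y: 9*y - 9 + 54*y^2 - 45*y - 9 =54*y^2 - 36*y - 18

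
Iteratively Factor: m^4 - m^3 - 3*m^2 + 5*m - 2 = (m - 1)*(m^3 - 3*m + 2) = (m - 1)^2*(m^2 + m - 2) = (m - 1)^2*(m + 2)*(m - 1)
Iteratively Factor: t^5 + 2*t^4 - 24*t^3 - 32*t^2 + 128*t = (t)*(t^4 + 2*t^3 - 24*t^2 - 32*t + 128) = t*(t + 4)*(t^3 - 2*t^2 - 16*t + 32) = t*(t + 4)^2*(t^2 - 6*t + 8) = t*(t - 2)*(t + 4)^2*(t - 4)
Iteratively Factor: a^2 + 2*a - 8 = (a - 2)*(a + 4)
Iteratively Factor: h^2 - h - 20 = (h - 5)*(h + 4)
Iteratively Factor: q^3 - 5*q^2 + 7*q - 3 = (q - 1)*(q^2 - 4*q + 3) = (q - 3)*(q - 1)*(q - 1)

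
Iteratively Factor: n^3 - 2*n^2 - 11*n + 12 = (n - 1)*(n^2 - n - 12) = (n - 1)*(n + 3)*(n - 4)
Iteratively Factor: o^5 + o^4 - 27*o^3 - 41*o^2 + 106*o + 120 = (o + 3)*(o^4 - 2*o^3 - 21*o^2 + 22*o + 40) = (o - 5)*(o + 3)*(o^3 + 3*o^2 - 6*o - 8) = (o - 5)*(o + 3)*(o + 4)*(o^2 - o - 2) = (o - 5)*(o + 1)*(o + 3)*(o + 4)*(o - 2)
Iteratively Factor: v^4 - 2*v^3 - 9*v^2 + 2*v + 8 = (v - 1)*(v^3 - v^2 - 10*v - 8) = (v - 4)*(v - 1)*(v^2 + 3*v + 2) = (v - 4)*(v - 1)*(v + 2)*(v + 1)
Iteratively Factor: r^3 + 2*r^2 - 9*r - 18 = (r - 3)*(r^2 + 5*r + 6) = (r - 3)*(r + 2)*(r + 3)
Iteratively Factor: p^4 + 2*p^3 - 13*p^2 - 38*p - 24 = (p + 3)*(p^3 - p^2 - 10*p - 8) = (p - 4)*(p + 3)*(p^2 + 3*p + 2) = (p - 4)*(p + 2)*(p + 3)*(p + 1)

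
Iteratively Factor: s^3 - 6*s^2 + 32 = (s - 4)*(s^2 - 2*s - 8) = (s - 4)*(s + 2)*(s - 4)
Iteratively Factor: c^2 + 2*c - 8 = (c - 2)*(c + 4)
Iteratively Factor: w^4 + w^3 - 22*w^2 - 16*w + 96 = (w - 4)*(w^3 + 5*w^2 - 2*w - 24) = (w - 4)*(w + 4)*(w^2 + w - 6) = (w - 4)*(w - 2)*(w + 4)*(w + 3)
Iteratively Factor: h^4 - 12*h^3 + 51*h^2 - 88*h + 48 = (h - 1)*(h^3 - 11*h^2 + 40*h - 48) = (h - 4)*(h - 1)*(h^2 - 7*h + 12) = (h - 4)^2*(h - 1)*(h - 3)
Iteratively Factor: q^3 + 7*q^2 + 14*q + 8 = (q + 1)*(q^2 + 6*q + 8) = (q + 1)*(q + 4)*(q + 2)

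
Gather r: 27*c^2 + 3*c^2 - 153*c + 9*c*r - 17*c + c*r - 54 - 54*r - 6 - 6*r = 30*c^2 - 170*c + r*(10*c - 60) - 60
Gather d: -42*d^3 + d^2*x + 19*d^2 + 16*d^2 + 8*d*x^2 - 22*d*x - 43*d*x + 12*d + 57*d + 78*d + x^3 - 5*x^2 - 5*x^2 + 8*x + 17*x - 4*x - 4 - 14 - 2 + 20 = -42*d^3 + d^2*(x + 35) + d*(8*x^2 - 65*x + 147) + x^3 - 10*x^2 + 21*x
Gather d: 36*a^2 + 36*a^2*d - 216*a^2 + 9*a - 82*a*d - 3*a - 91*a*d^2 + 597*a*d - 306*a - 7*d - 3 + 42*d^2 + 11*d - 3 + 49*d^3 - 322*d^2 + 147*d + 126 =-180*a^2 - 300*a + 49*d^3 + d^2*(-91*a - 280) + d*(36*a^2 + 515*a + 151) + 120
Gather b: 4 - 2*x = 4 - 2*x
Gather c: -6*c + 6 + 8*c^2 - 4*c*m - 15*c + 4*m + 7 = 8*c^2 + c*(-4*m - 21) + 4*m + 13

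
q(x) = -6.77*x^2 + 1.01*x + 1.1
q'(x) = 1.01 - 13.54*x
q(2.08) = -26.09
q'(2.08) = -27.15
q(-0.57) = -1.68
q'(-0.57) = 8.73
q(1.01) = -4.79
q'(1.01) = -12.67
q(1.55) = -13.60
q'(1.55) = -19.98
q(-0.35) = -0.08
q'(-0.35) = 5.75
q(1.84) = -19.96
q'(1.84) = -23.90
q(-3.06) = -65.38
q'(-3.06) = 42.44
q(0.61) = -0.80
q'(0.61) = -7.25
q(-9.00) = -556.36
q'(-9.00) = 122.87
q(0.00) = 1.10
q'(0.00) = 1.01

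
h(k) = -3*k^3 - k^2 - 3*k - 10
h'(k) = -9*k^2 - 2*k - 3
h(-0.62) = -7.81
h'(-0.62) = -5.22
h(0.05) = -10.15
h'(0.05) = -3.12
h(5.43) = -536.08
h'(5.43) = -279.22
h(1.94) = -41.49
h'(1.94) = -40.75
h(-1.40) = 0.47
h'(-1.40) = -17.84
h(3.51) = -162.58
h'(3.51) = -120.90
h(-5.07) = 370.48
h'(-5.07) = -224.20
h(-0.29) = -9.14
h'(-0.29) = -3.18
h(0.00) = -10.00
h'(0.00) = -3.00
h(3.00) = -109.00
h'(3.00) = -90.00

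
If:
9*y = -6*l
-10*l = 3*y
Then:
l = 0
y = 0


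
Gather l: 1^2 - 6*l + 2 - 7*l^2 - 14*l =-7*l^2 - 20*l + 3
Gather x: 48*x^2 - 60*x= 48*x^2 - 60*x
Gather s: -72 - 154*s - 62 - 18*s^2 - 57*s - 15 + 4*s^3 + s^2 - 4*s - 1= 4*s^3 - 17*s^2 - 215*s - 150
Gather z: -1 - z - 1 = -z - 2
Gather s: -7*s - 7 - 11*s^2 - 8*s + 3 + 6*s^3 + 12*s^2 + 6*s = 6*s^3 + s^2 - 9*s - 4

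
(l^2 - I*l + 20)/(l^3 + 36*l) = (l^2 - I*l + 20)/(l*(l^2 + 36))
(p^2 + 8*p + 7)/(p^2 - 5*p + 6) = (p^2 + 8*p + 7)/(p^2 - 5*p + 6)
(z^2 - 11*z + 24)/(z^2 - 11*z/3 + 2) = 3*(z - 8)/(3*z - 2)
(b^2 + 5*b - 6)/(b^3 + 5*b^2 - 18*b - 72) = (b - 1)/(b^2 - b - 12)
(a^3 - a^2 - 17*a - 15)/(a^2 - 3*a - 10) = (a^2 + 4*a + 3)/(a + 2)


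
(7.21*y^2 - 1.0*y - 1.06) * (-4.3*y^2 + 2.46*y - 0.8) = -31.003*y^4 + 22.0366*y^3 - 3.67*y^2 - 1.8076*y + 0.848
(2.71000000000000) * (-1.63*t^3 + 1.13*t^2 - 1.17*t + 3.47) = -4.4173*t^3 + 3.0623*t^2 - 3.1707*t + 9.4037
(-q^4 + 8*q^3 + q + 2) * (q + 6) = -q^5 + 2*q^4 + 48*q^3 + q^2 + 8*q + 12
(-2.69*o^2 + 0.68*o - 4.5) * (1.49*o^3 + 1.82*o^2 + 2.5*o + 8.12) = -4.0081*o^5 - 3.8826*o^4 - 12.1924*o^3 - 28.3328*o^2 - 5.7284*o - 36.54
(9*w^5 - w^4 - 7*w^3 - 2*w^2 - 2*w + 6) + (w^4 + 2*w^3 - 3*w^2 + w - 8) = 9*w^5 - 5*w^3 - 5*w^2 - w - 2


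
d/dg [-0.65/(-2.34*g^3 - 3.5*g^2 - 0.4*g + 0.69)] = (-4.563*g^2 - 4.55*g - 0.26)/(2.34*g^3 + 3.5*g^2 + 0.4*g - 0.69)^2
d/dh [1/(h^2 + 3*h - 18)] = (-2*h - 3)/(h^2 + 3*h - 18)^2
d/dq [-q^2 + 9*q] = 9 - 2*q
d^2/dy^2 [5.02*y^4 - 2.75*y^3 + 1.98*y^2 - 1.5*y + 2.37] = 60.24*y^2 - 16.5*y + 3.96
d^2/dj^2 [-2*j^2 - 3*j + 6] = -4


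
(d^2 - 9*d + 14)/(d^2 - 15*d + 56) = (d - 2)/(d - 8)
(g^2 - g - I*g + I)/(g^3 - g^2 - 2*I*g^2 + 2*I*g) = (g - I)/(g*(g - 2*I))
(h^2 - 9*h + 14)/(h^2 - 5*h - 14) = (h - 2)/(h + 2)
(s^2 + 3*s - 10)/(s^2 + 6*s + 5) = (s - 2)/(s + 1)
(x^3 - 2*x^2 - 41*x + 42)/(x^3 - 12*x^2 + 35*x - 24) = (x^2 - x - 42)/(x^2 - 11*x + 24)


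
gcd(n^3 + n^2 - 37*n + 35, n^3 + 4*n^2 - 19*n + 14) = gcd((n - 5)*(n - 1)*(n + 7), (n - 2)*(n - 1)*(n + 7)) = n^2 + 6*n - 7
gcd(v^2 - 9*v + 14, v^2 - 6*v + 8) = v - 2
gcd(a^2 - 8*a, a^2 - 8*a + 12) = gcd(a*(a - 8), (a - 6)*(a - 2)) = 1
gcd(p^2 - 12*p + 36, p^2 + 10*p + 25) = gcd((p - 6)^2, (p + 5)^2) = 1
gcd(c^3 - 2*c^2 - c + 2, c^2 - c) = c - 1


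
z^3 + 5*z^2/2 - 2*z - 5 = (z + 5/2)*(z - sqrt(2))*(z + sqrt(2))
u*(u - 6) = u^2 - 6*u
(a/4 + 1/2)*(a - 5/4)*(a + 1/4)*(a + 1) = a^4/4 + a^3/2 - 21*a^2/64 - 47*a/64 - 5/32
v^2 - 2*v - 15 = (v - 5)*(v + 3)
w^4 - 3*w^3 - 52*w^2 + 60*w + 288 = (w - 8)*(w - 3)*(w + 2)*(w + 6)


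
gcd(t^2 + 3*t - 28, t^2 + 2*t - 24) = t - 4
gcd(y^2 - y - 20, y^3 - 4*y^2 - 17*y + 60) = y^2 - y - 20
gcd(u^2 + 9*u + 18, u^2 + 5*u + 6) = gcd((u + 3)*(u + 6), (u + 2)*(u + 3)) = u + 3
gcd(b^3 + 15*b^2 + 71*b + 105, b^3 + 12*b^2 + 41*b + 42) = b^2 + 10*b + 21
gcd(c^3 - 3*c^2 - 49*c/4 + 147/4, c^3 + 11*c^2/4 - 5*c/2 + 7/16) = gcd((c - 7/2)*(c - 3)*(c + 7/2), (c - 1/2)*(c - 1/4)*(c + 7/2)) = c + 7/2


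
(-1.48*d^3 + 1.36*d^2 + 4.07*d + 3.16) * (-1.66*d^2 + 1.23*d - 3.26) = 2.4568*d^5 - 4.078*d^4 - 0.258599999999999*d^3 - 4.6731*d^2 - 9.3814*d - 10.3016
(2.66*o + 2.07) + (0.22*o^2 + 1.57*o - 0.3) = 0.22*o^2 + 4.23*o + 1.77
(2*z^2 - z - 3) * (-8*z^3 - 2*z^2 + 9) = -16*z^5 + 4*z^4 + 26*z^3 + 24*z^2 - 9*z - 27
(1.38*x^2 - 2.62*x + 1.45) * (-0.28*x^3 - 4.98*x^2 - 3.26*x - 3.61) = -0.3864*x^5 - 6.1388*x^4 + 8.1428*x^3 - 3.6616*x^2 + 4.7312*x - 5.2345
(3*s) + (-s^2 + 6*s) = -s^2 + 9*s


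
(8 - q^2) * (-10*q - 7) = 10*q^3 + 7*q^2 - 80*q - 56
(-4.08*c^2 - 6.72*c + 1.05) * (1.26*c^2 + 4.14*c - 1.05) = -5.1408*c^4 - 25.3584*c^3 - 22.2138*c^2 + 11.403*c - 1.1025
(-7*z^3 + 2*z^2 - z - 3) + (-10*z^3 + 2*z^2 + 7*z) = -17*z^3 + 4*z^2 + 6*z - 3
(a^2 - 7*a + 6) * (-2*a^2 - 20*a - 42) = -2*a^4 - 6*a^3 + 86*a^2 + 174*a - 252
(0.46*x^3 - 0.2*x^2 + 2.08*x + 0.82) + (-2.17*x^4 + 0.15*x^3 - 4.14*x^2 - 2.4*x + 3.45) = -2.17*x^4 + 0.61*x^3 - 4.34*x^2 - 0.32*x + 4.27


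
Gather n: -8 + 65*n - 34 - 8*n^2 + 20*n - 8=-8*n^2 + 85*n - 50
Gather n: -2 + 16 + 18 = 32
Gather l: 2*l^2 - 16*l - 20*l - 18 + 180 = 2*l^2 - 36*l + 162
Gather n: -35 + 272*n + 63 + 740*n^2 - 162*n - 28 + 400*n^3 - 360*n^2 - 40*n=400*n^3 + 380*n^2 + 70*n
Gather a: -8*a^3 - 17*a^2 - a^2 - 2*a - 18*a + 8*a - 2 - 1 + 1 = -8*a^3 - 18*a^2 - 12*a - 2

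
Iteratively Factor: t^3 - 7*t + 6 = (t - 1)*(t^2 + t - 6) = (t - 1)*(t + 3)*(t - 2)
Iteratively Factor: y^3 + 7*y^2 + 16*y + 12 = (y + 3)*(y^2 + 4*y + 4) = (y + 2)*(y + 3)*(y + 2)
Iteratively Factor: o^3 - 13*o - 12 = (o + 1)*(o^2 - o - 12) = (o + 1)*(o + 3)*(o - 4)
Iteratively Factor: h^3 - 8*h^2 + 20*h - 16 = (h - 2)*(h^2 - 6*h + 8) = (h - 2)^2*(h - 4)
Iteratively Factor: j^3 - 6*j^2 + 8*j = (j - 2)*(j^2 - 4*j) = (j - 4)*(j - 2)*(j)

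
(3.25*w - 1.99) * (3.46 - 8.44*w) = -27.43*w^2 + 28.0406*w - 6.8854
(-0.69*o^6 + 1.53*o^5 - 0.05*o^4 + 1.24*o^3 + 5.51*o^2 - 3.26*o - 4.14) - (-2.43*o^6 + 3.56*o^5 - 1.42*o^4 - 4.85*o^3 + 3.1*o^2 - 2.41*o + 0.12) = 1.74*o^6 - 2.03*o^5 + 1.37*o^4 + 6.09*o^3 + 2.41*o^2 - 0.85*o - 4.26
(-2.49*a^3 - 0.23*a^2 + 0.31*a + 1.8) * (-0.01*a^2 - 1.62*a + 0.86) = 0.0249*a^5 + 4.0361*a^4 - 1.7719*a^3 - 0.718*a^2 - 2.6494*a + 1.548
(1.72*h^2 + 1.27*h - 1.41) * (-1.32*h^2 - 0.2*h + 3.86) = -2.2704*h^4 - 2.0204*h^3 + 8.2464*h^2 + 5.1842*h - 5.4426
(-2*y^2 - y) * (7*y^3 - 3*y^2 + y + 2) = -14*y^5 - y^4 + y^3 - 5*y^2 - 2*y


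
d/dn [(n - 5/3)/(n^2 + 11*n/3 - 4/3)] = (-9*n^2 + 30*n + 43)/(9*n^4 + 66*n^3 + 97*n^2 - 88*n + 16)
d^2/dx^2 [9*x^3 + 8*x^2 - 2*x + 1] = 54*x + 16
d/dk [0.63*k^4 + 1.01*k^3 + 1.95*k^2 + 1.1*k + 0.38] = 2.52*k^3 + 3.03*k^2 + 3.9*k + 1.1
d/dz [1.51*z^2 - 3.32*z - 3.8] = 3.02*z - 3.32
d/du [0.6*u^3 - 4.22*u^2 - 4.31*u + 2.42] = 1.8*u^2 - 8.44*u - 4.31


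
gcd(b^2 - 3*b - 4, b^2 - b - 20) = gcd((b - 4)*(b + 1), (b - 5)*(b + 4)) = 1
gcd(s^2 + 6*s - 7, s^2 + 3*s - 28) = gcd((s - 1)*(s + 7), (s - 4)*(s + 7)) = s + 7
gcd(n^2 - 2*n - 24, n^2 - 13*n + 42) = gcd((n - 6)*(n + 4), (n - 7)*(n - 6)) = n - 6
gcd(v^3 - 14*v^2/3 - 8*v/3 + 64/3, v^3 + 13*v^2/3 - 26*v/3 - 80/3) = v^2 - 2*v/3 - 16/3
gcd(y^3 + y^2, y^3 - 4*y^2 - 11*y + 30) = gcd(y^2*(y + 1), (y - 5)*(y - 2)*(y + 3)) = 1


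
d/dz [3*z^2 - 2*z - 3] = 6*z - 2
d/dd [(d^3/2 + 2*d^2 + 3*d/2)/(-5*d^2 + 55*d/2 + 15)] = 2*(-d^4 + 11*d^3 + 34*d^2 + 24*d + 9)/(5*(4*d^4 - 44*d^3 + 97*d^2 + 132*d + 36))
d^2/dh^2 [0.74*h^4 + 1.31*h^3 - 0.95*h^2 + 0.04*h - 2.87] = 8.88*h^2 + 7.86*h - 1.9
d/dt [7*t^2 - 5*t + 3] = 14*t - 5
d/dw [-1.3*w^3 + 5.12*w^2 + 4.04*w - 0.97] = -3.9*w^2 + 10.24*w + 4.04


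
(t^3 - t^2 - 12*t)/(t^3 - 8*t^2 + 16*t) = (t + 3)/(t - 4)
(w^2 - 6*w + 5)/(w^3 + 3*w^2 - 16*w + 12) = (w - 5)/(w^2 + 4*w - 12)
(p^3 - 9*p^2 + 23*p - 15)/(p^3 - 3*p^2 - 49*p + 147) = (p^2 - 6*p + 5)/(p^2 - 49)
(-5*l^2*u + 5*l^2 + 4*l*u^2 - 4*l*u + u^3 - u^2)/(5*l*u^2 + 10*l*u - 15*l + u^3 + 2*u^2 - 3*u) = (-l + u)/(u + 3)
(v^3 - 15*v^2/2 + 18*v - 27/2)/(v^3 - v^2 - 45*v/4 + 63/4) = 2*(v - 3)/(2*v + 7)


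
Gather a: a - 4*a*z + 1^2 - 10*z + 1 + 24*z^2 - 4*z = a*(1 - 4*z) + 24*z^2 - 14*z + 2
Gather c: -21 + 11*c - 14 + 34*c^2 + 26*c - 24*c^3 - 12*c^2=-24*c^3 + 22*c^2 + 37*c - 35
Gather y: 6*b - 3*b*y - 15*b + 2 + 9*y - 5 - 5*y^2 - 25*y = -9*b - 5*y^2 + y*(-3*b - 16) - 3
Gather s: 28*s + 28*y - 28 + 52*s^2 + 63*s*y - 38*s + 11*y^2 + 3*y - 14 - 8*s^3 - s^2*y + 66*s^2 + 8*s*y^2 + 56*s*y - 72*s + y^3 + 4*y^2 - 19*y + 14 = -8*s^3 + s^2*(118 - y) + s*(8*y^2 + 119*y - 82) + y^3 + 15*y^2 + 12*y - 28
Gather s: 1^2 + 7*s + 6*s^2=6*s^2 + 7*s + 1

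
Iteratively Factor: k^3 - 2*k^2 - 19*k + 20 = (k + 4)*(k^2 - 6*k + 5) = (k - 1)*(k + 4)*(k - 5)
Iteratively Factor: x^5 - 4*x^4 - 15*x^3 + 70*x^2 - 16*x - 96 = (x + 1)*(x^4 - 5*x^3 - 10*x^2 + 80*x - 96) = (x + 1)*(x + 4)*(x^3 - 9*x^2 + 26*x - 24) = (x - 3)*(x + 1)*(x + 4)*(x^2 - 6*x + 8) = (x - 4)*(x - 3)*(x + 1)*(x + 4)*(x - 2)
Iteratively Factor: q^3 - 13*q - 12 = (q + 1)*(q^2 - q - 12) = (q - 4)*(q + 1)*(q + 3)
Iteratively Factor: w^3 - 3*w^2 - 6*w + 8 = (w + 2)*(w^2 - 5*w + 4) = (w - 4)*(w + 2)*(w - 1)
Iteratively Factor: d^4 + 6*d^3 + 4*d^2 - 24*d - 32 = (d + 4)*(d^3 + 2*d^2 - 4*d - 8) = (d - 2)*(d + 4)*(d^2 + 4*d + 4) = (d - 2)*(d + 2)*(d + 4)*(d + 2)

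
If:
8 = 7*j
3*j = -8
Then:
No Solution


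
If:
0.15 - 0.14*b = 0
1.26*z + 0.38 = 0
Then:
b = 1.07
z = -0.30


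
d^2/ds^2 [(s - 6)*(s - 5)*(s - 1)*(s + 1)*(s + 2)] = 20*s^3 - 108*s^2 + 42*s + 138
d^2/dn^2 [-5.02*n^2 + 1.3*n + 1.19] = -10.0400000000000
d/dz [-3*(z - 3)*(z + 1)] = 6 - 6*z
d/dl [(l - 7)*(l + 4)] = 2*l - 3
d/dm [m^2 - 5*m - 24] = 2*m - 5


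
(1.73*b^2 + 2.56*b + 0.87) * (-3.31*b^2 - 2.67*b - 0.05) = -5.7263*b^4 - 13.0927*b^3 - 9.8014*b^2 - 2.4509*b - 0.0435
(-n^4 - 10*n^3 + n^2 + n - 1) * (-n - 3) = n^5 + 13*n^4 + 29*n^3 - 4*n^2 - 2*n + 3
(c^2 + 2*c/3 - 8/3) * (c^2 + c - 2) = c^4 + 5*c^3/3 - 4*c^2 - 4*c + 16/3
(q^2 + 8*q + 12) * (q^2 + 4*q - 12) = q^4 + 12*q^3 + 32*q^2 - 48*q - 144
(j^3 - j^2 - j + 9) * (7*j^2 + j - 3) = 7*j^5 - 6*j^4 - 11*j^3 + 65*j^2 + 12*j - 27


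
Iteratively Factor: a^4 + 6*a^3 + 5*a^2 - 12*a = (a)*(a^3 + 6*a^2 + 5*a - 12) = a*(a + 4)*(a^2 + 2*a - 3) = a*(a - 1)*(a + 4)*(a + 3)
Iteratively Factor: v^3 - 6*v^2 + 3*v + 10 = (v + 1)*(v^2 - 7*v + 10) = (v - 2)*(v + 1)*(v - 5)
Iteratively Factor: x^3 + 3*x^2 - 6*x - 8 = (x - 2)*(x^2 + 5*x + 4) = (x - 2)*(x + 1)*(x + 4)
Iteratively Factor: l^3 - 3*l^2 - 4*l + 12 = (l + 2)*(l^2 - 5*l + 6) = (l - 2)*(l + 2)*(l - 3)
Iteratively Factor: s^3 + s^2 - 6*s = (s - 2)*(s^2 + 3*s) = s*(s - 2)*(s + 3)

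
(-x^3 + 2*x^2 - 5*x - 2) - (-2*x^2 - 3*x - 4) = -x^3 + 4*x^2 - 2*x + 2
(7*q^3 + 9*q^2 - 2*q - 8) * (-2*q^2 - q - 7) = -14*q^5 - 25*q^4 - 54*q^3 - 45*q^2 + 22*q + 56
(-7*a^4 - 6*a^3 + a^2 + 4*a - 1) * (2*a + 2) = -14*a^5 - 26*a^4 - 10*a^3 + 10*a^2 + 6*a - 2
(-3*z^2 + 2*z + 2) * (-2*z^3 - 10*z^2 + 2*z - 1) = 6*z^5 + 26*z^4 - 30*z^3 - 13*z^2 + 2*z - 2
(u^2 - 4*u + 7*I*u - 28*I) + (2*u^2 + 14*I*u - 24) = 3*u^2 - 4*u + 21*I*u - 24 - 28*I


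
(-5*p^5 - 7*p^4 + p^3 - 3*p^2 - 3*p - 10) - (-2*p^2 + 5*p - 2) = -5*p^5 - 7*p^4 + p^3 - p^2 - 8*p - 8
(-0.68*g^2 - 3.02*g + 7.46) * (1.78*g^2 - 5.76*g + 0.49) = -1.2104*g^4 - 1.4588*g^3 + 30.3408*g^2 - 44.4494*g + 3.6554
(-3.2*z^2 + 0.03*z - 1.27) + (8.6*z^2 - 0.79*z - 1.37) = 5.4*z^2 - 0.76*z - 2.64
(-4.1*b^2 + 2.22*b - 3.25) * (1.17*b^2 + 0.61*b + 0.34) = -4.797*b^4 + 0.0964*b^3 - 3.8423*b^2 - 1.2277*b - 1.105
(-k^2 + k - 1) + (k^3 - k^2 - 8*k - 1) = k^3 - 2*k^2 - 7*k - 2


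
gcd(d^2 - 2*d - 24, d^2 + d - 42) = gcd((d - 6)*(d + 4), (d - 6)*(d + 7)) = d - 6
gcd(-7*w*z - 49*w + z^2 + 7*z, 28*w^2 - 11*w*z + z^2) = -7*w + z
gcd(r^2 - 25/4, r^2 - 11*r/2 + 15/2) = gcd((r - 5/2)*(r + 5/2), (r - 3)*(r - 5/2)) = r - 5/2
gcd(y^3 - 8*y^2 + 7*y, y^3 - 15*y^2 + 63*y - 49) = y^2 - 8*y + 7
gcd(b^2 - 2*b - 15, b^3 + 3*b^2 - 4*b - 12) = b + 3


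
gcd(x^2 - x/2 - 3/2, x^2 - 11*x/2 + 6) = x - 3/2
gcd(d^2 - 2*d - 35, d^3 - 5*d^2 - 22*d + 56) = d - 7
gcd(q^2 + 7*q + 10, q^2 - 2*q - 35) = q + 5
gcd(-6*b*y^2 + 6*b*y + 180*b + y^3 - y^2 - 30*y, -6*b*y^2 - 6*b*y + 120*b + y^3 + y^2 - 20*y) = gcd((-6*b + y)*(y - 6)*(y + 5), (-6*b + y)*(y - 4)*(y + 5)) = -6*b*y - 30*b + y^2 + 5*y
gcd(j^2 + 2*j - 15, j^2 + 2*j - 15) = j^2 + 2*j - 15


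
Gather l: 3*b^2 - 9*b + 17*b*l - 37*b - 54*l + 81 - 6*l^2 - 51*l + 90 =3*b^2 - 46*b - 6*l^2 + l*(17*b - 105) + 171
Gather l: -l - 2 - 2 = -l - 4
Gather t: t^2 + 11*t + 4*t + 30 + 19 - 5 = t^2 + 15*t + 44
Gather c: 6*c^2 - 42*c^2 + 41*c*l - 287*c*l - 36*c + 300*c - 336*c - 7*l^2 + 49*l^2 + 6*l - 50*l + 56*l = -36*c^2 + c*(-246*l - 72) + 42*l^2 + 12*l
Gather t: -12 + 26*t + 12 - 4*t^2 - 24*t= -4*t^2 + 2*t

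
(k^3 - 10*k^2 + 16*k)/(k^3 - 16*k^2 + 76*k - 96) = k/(k - 6)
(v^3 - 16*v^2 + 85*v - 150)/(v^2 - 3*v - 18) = (v^2 - 10*v + 25)/(v + 3)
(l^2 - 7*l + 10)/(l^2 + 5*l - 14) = (l - 5)/(l + 7)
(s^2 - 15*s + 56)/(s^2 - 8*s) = (s - 7)/s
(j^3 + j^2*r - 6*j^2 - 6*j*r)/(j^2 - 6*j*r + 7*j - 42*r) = j*(j^2 + j*r - 6*j - 6*r)/(j^2 - 6*j*r + 7*j - 42*r)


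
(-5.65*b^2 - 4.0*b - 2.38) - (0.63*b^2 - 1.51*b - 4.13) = -6.28*b^2 - 2.49*b + 1.75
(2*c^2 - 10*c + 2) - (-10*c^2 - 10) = 12*c^2 - 10*c + 12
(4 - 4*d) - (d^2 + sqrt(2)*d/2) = -d^2 - 4*d - sqrt(2)*d/2 + 4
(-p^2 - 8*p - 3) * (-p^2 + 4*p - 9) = p^4 + 4*p^3 - 20*p^2 + 60*p + 27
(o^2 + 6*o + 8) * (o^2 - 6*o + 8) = o^4 - 20*o^2 + 64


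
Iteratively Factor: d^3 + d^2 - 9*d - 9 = (d - 3)*(d^2 + 4*d + 3) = (d - 3)*(d + 1)*(d + 3)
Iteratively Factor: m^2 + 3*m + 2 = (m + 2)*(m + 1)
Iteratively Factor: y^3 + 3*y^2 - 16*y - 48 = (y - 4)*(y^2 + 7*y + 12) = (y - 4)*(y + 4)*(y + 3)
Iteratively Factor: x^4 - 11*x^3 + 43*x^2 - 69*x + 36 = (x - 3)*(x^3 - 8*x^2 + 19*x - 12) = (x - 3)*(x - 1)*(x^2 - 7*x + 12) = (x - 4)*(x - 3)*(x - 1)*(x - 3)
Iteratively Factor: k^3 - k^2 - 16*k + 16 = (k + 4)*(k^2 - 5*k + 4) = (k - 4)*(k + 4)*(k - 1)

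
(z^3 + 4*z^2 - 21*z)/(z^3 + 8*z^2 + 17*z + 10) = z*(z^2 + 4*z - 21)/(z^3 + 8*z^2 + 17*z + 10)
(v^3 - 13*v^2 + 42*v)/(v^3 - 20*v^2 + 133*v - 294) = v/(v - 7)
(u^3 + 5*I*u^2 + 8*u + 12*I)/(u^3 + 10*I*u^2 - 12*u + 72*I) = (u + I)/(u + 6*I)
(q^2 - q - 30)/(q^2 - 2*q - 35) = (q - 6)/(q - 7)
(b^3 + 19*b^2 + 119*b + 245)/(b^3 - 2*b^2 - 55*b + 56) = (b^2 + 12*b + 35)/(b^2 - 9*b + 8)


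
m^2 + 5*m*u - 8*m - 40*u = (m - 8)*(m + 5*u)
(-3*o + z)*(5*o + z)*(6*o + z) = -90*o^3 - 3*o^2*z + 8*o*z^2 + z^3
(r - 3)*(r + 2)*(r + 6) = r^3 + 5*r^2 - 12*r - 36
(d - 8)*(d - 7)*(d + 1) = d^3 - 14*d^2 + 41*d + 56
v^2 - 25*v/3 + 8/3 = (v - 8)*(v - 1/3)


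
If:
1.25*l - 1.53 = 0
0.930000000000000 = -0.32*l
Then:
No Solution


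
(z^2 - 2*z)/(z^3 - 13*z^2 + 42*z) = (z - 2)/(z^2 - 13*z + 42)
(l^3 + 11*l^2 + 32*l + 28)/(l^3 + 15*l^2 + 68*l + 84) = (l + 2)/(l + 6)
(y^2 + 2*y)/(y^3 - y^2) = (y + 2)/(y*(y - 1))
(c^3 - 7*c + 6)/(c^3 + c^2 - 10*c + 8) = (c + 3)/(c + 4)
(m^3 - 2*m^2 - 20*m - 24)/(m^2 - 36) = (m^2 + 4*m + 4)/(m + 6)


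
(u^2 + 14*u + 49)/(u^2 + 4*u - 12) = (u^2 + 14*u + 49)/(u^2 + 4*u - 12)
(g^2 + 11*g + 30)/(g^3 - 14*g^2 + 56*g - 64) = (g^2 + 11*g + 30)/(g^3 - 14*g^2 + 56*g - 64)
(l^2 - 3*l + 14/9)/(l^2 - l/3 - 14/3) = (l - 2/3)/(l + 2)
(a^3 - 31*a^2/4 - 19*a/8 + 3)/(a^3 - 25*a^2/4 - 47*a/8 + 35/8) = (4*a^2 - 29*a - 24)/(4*a^2 - 23*a - 35)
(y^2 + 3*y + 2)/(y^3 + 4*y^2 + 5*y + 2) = 1/(y + 1)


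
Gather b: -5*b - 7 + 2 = -5*b - 5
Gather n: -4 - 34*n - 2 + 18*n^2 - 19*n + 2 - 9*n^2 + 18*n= 9*n^2 - 35*n - 4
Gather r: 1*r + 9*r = 10*r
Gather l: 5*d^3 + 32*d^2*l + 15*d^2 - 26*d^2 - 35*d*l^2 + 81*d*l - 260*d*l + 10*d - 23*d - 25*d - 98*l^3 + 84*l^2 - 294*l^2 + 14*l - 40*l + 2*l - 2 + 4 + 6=5*d^3 - 11*d^2 - 38*d - 98*l^3 + l^2*(-35*d - 210) + l*(32*d^2 - 179*d - 24) + 8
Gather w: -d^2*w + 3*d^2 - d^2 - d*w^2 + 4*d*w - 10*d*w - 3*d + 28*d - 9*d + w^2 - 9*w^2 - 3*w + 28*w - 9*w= 2*d^2 + 16*d + w^2*(-d - 8) + w*(-d^2 - 6*d + 16)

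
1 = 1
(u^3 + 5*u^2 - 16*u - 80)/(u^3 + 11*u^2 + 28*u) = (u^2 + u - 20)/(u*(u + 7))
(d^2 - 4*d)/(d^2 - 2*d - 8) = d/(d + 2)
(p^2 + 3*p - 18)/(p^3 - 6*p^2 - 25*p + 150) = (p^2 + 3*p - 18)/(p^3 - 6*p^2 - 25*p + 150)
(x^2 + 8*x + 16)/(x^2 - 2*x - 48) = (x^2 + 8*x + 16)/(x^2 - 2*x - 48)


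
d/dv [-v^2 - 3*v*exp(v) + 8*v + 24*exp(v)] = -3*v*exp(v) - 2*v + 21*exp(v) + 8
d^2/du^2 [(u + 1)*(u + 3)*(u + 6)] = 6*u + 20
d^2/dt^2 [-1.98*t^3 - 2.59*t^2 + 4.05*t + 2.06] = -11.88*t - 5.18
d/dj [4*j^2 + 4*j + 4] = 8*j + 4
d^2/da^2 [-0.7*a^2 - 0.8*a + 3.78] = -1.40000000000000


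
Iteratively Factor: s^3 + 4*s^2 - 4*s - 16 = (s + 4)*(s^2 - 4) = (s + 2)*(s + 4)*(s - 2)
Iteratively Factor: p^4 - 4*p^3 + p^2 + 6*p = (p - 2)*(p^3 - 2*p^2 - 3*p) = p*(p - 2)*(p^2 - 2*p - 3) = p*(p - 3)*(p - 2)*(p + 1)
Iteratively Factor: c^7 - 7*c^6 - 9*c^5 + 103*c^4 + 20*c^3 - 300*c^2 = (c - 5)*(c^6 - 2*c^5 - 19*c^4 + 8*c^3 + 60*c^2) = (c - 5)*(c + 2)*(c^5 - 4*c^4 - 11*c^3 + 30*c^2) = (c - 5)*(c - 2)*(c + 2)*(c^4 - 2*c^3 - 15*c^2) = c*(c - 5)*(c - 2)*(c + 2)*(c^3 - 2*c^2 - 15*c) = c^2*(c - 5)*(c - 2)*(c + 2)*(c^2 - 2*c - 15) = c^2*(c - 5)*(c - 2)*(c + 2)*(c + 3)*(c - 5)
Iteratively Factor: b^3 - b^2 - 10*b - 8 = (b + 2)*(b^2 - 3*b - 4) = (b + 1)*(b + 2)*(b - 4)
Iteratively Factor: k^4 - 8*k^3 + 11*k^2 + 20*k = (k - 4)*(k^3 - 4*k^2 - 5*k) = (k - 4)*(k + 1)*(k^2 - 5*k) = (k - 5)*(k - 4)*(k + 1)*(k)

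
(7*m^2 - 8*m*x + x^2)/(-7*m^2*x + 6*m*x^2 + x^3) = (-7*m + x)/(x*(7*m + x))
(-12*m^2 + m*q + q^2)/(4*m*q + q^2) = (-3*m + q)/q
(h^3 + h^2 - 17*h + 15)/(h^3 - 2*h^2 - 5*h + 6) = (h + 5)/(h + 2)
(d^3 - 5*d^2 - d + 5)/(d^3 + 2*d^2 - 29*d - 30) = (d - 1)/(d + 6)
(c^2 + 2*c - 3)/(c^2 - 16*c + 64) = (c^2 + 2*c - 3)/(c^2 - 16*c + 64)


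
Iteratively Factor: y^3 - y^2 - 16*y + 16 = (y - 1)*(y^2 - 16) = (y - 4)*(y - 1)*(y + 4)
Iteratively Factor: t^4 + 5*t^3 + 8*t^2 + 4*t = (t + 1)*(t^3 + 4*t^2 + 4*t) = (t + 1)*(t + 2)*(t^2 + 2*t) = t*(t + 1)*(t + 2)*(t + 2)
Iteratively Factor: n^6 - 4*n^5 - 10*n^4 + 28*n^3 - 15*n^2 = (n - 5)*(n^5 + n^4 - 5*n^3 + 3*n^2) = n*(n - 5)*(n^4 + n^3 - 5*n^2 + 3*n) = n*(n - 5)*(n - 1)*(n^3 + 2*n^2 - 3*n) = n^2*(n - 5)*(n - 1)*(n^2 + 2*n - 3) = n^2*(n - 5)*(n - 1)*(n + 3)*(n - 1)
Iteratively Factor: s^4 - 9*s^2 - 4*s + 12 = (s + 2)*(s^3 - 2*s^2 - 5*s + 6) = (s - 1)*(s + 2)*(s^2 - s - 6) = (s - 3)*(s - 1)*(s + 2)*(s + 2)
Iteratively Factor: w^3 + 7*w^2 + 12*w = (w + 3)*(w^2 + 4*w) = w*(w + 3)*(w + 4)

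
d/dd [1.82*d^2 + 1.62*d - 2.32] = 3.64*d + 1.62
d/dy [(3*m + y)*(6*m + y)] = 9*m + 2*y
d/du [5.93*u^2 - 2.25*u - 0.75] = 11.86*u - 2.25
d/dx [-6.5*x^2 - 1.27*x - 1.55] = -13.0*x - 1.27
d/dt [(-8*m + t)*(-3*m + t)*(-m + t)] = 35*m^2 - 24*m*t + 3*t^2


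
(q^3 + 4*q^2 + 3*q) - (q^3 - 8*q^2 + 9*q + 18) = 12*q^2 - 6*q - 18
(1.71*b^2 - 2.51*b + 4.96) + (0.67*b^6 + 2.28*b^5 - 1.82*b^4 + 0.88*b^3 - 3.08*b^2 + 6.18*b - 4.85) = 0.67*b^6 + 2.28*b^5 - 1.82*b^4 + 0.88*b^3 - 1.37*b^2 + 3.67*b + 0.11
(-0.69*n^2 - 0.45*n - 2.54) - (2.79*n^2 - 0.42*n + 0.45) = -3.48*n^2 - 0.03*n - 2.99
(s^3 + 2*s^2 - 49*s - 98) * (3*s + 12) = 3*s^4 + 18*s^3 - 123*s^2 - 882*s - 1176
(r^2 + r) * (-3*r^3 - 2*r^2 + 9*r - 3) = -3*r^5 - 5*r^4 + 7*r^3 + 6*r^2 - 3*r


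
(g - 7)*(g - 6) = g^2 - 13*g + 42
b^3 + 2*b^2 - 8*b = b*(b - 2)*(b + 4)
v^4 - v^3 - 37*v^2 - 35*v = v*(v - 7)*(v + 1)*(v + 5)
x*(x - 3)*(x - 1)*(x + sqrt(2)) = x^4 - 4*x^3 + sqrt(2)*x^3 - 4*sqrt(2)*x^2 + 3*x^2 + 3*sqrt(2)*x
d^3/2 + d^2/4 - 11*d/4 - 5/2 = (d/2 + 1)*(d - 5/2)*(d + 1)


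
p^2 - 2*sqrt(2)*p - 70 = (p - 7*sqrt(2))*(p + 5*sqrt(2))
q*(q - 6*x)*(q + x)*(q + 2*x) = q^4 - 3*q^3*x - 16*q^2*x^2 - 12*q*x^3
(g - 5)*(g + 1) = g^2 - 4*g - 5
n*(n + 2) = n^2 + 2*n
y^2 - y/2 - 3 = (y - 2)*(y + 3/2)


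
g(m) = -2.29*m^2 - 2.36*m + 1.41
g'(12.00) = -57.32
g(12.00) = -356.67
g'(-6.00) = 25.12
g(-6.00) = -66.87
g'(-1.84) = 6.07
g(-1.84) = -2.00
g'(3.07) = -16.42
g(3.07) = -27.42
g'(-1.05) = 2.45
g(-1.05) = 1.36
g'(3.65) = -19.08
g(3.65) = -37.71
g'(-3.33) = 12.89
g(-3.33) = -16.12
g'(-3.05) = 11.61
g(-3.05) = -12.69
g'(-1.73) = 5.56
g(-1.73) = -1.36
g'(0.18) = -3.18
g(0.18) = 0.91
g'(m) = -4.58*m - 2.36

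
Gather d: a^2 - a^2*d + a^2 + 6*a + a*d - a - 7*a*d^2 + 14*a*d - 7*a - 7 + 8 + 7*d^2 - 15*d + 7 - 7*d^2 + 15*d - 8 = 2*a^2 - 7*a*d^2 - 2*a + d*(-a^2 + 15*a)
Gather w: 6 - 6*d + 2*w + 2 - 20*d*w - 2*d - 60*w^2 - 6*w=-8*d - 60*w^2 + w*(-20*d - 4) + 8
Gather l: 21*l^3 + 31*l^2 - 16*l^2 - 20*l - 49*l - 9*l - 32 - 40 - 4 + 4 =21*l^3 + 15*l^2 - 78*l - 72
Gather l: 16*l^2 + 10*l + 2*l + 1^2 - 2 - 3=16*l^2 + 12*l - 4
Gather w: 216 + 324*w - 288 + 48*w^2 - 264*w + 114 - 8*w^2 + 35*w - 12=40*w^2 + 95*w + 30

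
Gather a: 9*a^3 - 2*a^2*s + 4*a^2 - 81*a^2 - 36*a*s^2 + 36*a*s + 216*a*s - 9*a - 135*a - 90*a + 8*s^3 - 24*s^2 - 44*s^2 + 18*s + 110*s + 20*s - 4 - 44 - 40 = 9*a^3 + a^2*(-2*s - 77) + a*(-36*s^2 + 252*s - 234) + 8*s^3 - 68*s^2 + 148*s - 88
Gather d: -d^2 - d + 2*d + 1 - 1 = -d^2 + d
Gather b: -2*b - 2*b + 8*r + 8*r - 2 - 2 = -4*b + 16*r - 4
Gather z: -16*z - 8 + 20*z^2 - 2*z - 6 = 20*z^2 - 18*z - 14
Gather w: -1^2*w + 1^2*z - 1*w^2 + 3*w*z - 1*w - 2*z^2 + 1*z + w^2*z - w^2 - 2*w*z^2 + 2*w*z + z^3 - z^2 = w^2*(z - 2) + w*(-2*z^2 + 5*z - 2) + z^3 - 3*z^2 + 2*z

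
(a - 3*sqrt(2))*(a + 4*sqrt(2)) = a^2 + sqrt(2)*a - 24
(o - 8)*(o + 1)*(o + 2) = o^3 - 5*o^2 - 22*o - 16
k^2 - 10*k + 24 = (k - 6)*(k - 4)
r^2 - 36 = (r - 6)*(r + 6)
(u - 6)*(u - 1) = u^2 - 7*u + 6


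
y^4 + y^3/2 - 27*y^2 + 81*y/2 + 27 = (y - 3)^2*(y + 1/2)*(y + 6)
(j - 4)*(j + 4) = j^2 - 16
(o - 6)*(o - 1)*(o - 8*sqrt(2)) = o^3 - 8*sqrt(2)*o^2 - 7*o^2 + 6*o + 56*sqrt(2)*o - 48*sqrt(2)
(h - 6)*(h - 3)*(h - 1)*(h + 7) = h^4 - 3*h^3 - 43*h^2 + 171*h - 126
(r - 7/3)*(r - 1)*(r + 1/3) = r^3 - 3*r^2 + 11*r/9 + 7/9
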